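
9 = 9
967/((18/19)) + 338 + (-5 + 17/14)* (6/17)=2907521/2142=1357.39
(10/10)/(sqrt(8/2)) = 1/2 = 0.50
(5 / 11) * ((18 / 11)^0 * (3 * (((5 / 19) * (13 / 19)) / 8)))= 975 / 31768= 0.03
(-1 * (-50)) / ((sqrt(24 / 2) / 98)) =2450 * sqrt(3) / 3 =1414.51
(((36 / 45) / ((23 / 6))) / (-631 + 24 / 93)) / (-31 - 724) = 744 / 1697689225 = 0.00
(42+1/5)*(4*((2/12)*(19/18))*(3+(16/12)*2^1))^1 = 68153/405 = 168.28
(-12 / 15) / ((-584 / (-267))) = -267 / 730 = -0.37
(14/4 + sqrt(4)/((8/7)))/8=21/32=0.66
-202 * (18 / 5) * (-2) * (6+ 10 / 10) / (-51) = -16968 / 85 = -199.62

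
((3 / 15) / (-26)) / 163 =-0.00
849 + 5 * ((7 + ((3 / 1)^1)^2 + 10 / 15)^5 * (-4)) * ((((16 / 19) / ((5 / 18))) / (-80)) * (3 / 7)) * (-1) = -498983747 / 1197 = -416861.94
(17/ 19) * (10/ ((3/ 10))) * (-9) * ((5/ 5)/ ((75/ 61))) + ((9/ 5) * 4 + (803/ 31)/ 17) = -10493227/ 50065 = -209.59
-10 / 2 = -5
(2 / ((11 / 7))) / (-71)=-14 / 781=-0.02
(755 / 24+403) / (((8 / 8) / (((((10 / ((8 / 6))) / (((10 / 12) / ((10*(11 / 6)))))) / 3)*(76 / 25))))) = 2179243 / 30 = 72641.43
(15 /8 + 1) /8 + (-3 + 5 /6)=-1.81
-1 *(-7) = 7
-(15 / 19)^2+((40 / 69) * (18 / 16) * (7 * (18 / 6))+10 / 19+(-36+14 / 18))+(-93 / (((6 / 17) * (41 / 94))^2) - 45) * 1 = -501328832035 / 125616087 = -3990.96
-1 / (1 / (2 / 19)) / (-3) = 2 / 57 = 0.04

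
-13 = -13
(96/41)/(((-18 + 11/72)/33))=-228096/52685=-4.33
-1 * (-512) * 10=5120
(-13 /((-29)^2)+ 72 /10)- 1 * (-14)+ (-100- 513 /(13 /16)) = -710.20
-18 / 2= -9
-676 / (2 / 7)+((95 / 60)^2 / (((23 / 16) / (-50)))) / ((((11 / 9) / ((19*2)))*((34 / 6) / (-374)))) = 4060982 / 23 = 176564.43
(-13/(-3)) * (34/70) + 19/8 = 4.48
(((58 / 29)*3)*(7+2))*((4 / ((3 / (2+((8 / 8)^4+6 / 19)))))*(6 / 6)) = 4536 / 19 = 238.74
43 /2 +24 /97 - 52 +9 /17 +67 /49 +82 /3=-495707 /484806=-1.02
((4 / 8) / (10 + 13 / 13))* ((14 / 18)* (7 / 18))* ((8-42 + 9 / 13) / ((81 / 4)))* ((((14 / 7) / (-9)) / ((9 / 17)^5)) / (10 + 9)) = 60250211938 / 9473593217517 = 0.01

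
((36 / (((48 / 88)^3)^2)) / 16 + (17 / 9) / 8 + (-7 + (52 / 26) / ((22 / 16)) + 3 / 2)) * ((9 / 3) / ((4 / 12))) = 734.62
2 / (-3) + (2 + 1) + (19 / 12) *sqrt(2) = 4.57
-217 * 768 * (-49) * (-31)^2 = 7847664384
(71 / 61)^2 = 5041 / 3721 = 1.35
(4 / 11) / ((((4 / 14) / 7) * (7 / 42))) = 588 / 11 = 53.45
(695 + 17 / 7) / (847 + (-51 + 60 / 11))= 26851 / 30856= 0.87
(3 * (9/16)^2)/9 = 27/256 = 0.11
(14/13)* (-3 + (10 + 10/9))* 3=1022/39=26.21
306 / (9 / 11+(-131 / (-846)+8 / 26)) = 37019268 / 154939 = 238.93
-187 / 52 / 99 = -17 / 468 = -0.04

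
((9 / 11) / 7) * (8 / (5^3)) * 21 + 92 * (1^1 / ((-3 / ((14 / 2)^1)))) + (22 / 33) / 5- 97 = -1284427 / 4125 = -311.38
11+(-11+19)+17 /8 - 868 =-6775 /8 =-846.88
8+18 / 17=154 / 17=9.06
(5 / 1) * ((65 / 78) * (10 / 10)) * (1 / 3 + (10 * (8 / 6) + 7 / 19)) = 10000 / 171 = 58.48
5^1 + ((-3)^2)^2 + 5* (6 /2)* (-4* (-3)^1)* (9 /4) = 491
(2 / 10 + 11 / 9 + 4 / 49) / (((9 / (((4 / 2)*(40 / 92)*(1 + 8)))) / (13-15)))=-26528 / 10143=-2.62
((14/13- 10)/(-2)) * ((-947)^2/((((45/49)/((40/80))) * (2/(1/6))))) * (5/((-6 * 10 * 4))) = -1274365589/336960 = -3781.95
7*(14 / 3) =98 / 3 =32.67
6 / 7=0.86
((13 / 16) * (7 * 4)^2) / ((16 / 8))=637 / 2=318.50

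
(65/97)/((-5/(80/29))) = -1040/2813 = -0.37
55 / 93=0.59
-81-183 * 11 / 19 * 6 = -716.68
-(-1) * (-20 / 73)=-20 / 73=-0.27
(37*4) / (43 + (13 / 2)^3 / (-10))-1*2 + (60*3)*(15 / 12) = 289029 / 1243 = 232.53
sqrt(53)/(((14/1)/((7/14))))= sqrt(53)/28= 0.26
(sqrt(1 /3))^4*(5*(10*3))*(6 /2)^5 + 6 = 4056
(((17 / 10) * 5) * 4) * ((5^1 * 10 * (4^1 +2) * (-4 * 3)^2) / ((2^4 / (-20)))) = -1836000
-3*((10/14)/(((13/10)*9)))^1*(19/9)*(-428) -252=-212564/2457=-86.51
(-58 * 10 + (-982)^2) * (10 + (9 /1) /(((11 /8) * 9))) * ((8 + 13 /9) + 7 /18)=1118264288 /11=101660389.82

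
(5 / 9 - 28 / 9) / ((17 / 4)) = -92 / 153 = -0.60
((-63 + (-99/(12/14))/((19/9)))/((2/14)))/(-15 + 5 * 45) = -1491/380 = -3.92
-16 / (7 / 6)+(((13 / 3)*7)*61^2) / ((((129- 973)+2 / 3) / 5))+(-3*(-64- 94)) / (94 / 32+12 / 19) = -302009639 / 549010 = -550.10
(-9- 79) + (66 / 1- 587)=-609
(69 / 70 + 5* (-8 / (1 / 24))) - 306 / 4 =-36243 / 35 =-1035.51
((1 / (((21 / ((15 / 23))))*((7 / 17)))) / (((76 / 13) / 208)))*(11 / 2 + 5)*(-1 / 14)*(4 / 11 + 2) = -1120470 / 235543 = -4.76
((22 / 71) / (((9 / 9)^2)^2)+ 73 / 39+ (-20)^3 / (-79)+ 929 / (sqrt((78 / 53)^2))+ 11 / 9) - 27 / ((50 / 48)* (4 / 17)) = 20532623651 / 32812650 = 625.75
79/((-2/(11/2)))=-869/4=-217.25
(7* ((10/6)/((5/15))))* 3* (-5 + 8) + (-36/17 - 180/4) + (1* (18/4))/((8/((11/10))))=730323/2720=268.50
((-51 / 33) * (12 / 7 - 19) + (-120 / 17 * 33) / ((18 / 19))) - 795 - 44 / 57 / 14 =-6879476 / 6783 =-1014.22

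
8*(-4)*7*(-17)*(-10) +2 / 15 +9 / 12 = -2284747 / 60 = -38079.12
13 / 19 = 0.68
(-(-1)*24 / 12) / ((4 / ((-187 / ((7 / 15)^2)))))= -429.34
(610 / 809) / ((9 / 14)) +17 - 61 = -311824 / 7281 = -42.83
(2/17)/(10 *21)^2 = 1/374850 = 0.00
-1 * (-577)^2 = -332929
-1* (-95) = 95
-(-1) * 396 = 396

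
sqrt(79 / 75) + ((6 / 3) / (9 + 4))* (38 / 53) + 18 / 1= sqrt(237) / 15 + 12478 / 689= 19.14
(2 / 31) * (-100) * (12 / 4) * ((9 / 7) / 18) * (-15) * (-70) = -45000 / 31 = -1451.61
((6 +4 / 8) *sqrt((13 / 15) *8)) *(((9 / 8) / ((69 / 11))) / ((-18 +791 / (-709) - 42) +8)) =-101387 *sqrt(390) / 34646280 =-0.06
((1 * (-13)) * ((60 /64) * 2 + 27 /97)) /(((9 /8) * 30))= -7241 /8730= -0.83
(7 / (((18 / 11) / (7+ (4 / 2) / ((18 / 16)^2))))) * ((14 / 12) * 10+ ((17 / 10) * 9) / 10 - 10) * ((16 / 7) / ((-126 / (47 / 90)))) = -9845231 / 8857350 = -1.11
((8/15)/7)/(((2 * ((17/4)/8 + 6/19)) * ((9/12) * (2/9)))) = 4864/18025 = 0.27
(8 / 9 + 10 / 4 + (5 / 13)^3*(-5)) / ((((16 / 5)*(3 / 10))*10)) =613835 / 1898208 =0.32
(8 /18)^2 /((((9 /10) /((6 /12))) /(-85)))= -6800 /729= -9.33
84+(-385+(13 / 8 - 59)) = -358.38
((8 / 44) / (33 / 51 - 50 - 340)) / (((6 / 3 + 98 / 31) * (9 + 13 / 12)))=-1581 / 176197780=-0.00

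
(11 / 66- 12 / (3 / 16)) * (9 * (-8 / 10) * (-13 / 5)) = -29874 / 25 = -1194.96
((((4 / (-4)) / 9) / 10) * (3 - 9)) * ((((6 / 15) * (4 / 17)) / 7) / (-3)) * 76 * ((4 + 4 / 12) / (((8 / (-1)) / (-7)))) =-0.09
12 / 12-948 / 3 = -315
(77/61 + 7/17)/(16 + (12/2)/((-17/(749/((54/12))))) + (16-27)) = -5208/167201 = -0.03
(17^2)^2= 83521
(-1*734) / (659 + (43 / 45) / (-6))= -198180 / 177887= -1.11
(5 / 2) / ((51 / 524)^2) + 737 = 2603377 / 2601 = 1000.91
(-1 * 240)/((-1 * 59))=240/59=4.07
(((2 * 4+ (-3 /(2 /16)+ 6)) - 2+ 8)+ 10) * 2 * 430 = 5160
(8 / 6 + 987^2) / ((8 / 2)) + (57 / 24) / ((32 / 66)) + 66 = 93547577 / 384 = 243613.48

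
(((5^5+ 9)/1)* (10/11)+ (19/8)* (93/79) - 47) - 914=1890.89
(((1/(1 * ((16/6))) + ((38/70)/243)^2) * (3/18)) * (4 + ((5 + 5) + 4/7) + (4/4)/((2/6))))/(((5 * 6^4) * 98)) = 0.00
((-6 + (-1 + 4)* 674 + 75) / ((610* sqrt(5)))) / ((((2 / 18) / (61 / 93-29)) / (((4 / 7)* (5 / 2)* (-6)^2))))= -595282608* sqrt(5) / 66185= -20111.69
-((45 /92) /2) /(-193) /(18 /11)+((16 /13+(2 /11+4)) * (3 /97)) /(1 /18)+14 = 16761716665 /985173904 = 17.01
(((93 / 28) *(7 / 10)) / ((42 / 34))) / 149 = 527 / 41720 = 0.01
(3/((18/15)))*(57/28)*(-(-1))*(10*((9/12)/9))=475/112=4.24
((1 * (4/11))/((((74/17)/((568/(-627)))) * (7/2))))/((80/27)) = -21726/2977205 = -0.01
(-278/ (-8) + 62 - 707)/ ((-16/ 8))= 2441/ 8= 305.12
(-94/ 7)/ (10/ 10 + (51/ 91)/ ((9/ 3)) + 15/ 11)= -13442/ 2553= -5.27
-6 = -6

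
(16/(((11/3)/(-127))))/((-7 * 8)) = 762/77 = 9.90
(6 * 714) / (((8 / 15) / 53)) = 851445 / 2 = 425722.50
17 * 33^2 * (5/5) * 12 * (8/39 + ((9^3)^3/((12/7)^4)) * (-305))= -3039538490488425.71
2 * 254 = 508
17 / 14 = 1.21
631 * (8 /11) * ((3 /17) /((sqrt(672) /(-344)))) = -1074.66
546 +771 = 1317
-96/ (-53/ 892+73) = -85632/ 65063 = -1.32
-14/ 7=-2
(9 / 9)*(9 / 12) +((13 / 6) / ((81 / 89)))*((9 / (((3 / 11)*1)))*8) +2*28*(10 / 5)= 240163 / 324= 741.24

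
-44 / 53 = -0.83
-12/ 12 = -1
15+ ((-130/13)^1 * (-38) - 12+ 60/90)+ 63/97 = 111836/291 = 384.32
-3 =-3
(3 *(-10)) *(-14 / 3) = 140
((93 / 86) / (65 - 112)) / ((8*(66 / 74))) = -1147 / 355696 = -0.00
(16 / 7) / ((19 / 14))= 32 / 19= 1.68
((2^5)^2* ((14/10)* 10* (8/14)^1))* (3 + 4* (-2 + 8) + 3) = 245760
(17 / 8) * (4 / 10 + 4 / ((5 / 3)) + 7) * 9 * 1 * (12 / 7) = 3213 / 10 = 321.30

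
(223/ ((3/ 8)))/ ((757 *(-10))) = -892/ 11355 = -0.08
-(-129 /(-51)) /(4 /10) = -215 /34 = -6.32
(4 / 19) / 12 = 1 / 57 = 0.02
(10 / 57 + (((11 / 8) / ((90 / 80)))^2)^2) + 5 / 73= 22526872 / 9100107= 2.48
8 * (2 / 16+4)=33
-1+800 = 799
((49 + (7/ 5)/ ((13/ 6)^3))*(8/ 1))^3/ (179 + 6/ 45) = 241565184230231705088/ 712357245381275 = 339106.80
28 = 28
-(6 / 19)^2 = -0.10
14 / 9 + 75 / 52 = 1403 / 468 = 3.00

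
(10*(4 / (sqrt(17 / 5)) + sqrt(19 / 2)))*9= 360*sqrt(85) / 17 + 45*sqrt(38)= 472.64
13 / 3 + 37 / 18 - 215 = -3755 / 18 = -208.61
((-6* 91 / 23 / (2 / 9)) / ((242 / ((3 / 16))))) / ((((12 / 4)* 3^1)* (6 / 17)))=-4641 / 178112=-0.03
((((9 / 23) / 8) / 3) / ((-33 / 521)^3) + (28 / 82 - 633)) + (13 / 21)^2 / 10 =-5142376193939 / 7380182040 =-696.78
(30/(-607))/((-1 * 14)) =0.00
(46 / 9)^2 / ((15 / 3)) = 2116 / 405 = 5.22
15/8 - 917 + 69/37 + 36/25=-6747469/7400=-911.82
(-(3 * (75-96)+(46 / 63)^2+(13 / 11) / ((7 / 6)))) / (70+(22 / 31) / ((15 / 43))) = 0.85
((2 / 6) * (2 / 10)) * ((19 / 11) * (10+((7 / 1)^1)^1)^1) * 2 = 646 / 165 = 3.92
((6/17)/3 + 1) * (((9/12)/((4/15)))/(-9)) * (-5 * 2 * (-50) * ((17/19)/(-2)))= 625/8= 78.12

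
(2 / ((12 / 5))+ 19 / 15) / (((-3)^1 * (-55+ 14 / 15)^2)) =-315 / 1315442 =-0.00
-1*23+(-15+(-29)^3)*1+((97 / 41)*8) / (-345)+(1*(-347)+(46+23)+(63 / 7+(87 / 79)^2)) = -2180034605231 / 88278945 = -24694.84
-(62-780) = 718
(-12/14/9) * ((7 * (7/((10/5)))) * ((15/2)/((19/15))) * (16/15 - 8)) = 1820/19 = 95.79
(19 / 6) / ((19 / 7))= 7 / 6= 1.17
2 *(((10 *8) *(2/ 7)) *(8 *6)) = 15360/ 7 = 2194.29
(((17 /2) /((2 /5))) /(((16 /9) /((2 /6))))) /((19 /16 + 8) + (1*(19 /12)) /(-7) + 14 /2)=5355 /21452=0.25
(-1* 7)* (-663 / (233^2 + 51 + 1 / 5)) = 7735 / 90567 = 0.09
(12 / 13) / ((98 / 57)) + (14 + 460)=302280 / 637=474.54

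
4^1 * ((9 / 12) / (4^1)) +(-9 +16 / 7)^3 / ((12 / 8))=-827497 / 4116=-201.04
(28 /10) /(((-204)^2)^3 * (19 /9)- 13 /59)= 826 /44886331448709055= 0.00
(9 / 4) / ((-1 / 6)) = -27 / 2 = -13.50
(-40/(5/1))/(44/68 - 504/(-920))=-1955/292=-6.70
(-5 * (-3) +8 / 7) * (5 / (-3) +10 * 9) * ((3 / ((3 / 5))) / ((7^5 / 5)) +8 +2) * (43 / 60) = 10220.85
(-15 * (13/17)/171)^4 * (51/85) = 3570125/293882586507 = 0.00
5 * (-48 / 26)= -120 / 13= -9.23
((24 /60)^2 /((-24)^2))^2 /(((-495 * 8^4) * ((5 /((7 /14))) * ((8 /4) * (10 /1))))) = -1 /5255331840000000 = -0.00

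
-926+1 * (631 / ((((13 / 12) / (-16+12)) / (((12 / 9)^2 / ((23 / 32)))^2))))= -2818544578 / 185679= -15179.66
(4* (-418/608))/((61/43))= -473/244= -1.94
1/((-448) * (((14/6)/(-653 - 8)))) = 1983/3136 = 0.63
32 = 32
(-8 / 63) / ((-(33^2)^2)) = 0.00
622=622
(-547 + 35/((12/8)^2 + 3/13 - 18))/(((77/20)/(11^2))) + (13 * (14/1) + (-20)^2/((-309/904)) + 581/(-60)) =-70831021363/3878980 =-18260.22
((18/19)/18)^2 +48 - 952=-326343/361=-904.00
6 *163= 978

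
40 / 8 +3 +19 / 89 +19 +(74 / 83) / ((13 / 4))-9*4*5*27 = -464070978 / 96031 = -4832.51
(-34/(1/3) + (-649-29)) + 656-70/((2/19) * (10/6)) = -523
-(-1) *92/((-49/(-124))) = 11408/49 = 232.82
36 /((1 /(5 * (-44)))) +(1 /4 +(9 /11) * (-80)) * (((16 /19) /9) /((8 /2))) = -784231 /99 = -7921.53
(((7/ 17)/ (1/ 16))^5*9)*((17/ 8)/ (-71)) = -19826343936/ 5929991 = -3343.40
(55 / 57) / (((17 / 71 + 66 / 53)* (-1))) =-206965 / 318459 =-0.65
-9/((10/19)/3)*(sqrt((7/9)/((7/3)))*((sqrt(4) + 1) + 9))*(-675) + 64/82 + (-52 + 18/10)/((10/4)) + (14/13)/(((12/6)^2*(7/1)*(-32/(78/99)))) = -20890817/1082400 + 138510*sqrt(3) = 239887.06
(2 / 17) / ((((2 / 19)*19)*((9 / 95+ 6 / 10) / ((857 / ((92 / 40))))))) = 407075 / 12903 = 31.55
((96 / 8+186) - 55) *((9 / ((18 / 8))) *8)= 4576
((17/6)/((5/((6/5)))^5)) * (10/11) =44064/21484375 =0.00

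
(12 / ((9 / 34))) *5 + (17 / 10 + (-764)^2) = 17517731 / 30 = 583924.37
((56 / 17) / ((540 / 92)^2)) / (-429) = -29624 / 132914925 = -0.00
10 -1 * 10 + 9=9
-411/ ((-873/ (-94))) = -12878/ 291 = -44.25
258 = 258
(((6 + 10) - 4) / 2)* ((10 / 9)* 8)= 160 / 3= 53.33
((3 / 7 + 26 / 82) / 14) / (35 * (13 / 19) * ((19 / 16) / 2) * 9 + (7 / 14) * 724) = 3424 / 31499111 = 0.00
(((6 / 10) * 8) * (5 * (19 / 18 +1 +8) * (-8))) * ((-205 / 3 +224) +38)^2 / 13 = -1955153312 / 351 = -5570237.36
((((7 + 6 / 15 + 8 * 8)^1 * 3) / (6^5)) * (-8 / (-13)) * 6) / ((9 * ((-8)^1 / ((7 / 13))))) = -833 / 1095120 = -0.00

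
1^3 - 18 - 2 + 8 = -11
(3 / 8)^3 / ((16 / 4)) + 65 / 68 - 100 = -3447861 / 34816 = -99.03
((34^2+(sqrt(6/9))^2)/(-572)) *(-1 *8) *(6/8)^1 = 1735/143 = 12.13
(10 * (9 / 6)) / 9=5 / 3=1.67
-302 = -302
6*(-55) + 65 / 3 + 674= 1097 / 3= 365.67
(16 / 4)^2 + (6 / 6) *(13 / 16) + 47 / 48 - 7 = 259 / 24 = 10.79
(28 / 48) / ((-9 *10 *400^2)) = -7 / 172800000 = -0.00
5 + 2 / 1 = 7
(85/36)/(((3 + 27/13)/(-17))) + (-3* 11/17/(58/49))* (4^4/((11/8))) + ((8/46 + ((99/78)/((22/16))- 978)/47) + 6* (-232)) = -28409650067153/16461234504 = -1725.85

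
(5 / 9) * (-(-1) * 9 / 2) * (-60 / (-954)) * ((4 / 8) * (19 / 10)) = 95 / 636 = 0.15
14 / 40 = 7 / 20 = 0.35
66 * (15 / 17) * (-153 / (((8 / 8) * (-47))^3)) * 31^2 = 8562510 / 103823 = 82.47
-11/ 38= -0.29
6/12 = 1/2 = 0.50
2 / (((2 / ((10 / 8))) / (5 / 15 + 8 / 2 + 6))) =155 / 12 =12.92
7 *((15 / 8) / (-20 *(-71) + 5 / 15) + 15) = 3579555 / 34088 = 105.01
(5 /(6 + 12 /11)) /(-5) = -11 /78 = -0.14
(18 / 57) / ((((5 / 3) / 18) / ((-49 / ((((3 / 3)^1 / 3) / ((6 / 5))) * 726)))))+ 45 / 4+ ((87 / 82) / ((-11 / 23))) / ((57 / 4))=96762983 / 9425900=10.27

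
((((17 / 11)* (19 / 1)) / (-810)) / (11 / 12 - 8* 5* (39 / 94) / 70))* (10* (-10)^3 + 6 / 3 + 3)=424855466 / 796851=533.17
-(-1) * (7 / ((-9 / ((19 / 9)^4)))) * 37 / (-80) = 33753139 / 4723920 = 7.15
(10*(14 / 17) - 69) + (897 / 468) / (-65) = -806131 / 13260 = -60.79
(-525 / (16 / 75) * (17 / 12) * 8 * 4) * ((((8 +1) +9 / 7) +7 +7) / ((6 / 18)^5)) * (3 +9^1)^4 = -13652128800000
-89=-89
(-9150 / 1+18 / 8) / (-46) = 36591 / 184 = 198.86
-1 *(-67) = 67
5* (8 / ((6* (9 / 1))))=20 / 27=0.74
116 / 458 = 58 / 229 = 0.25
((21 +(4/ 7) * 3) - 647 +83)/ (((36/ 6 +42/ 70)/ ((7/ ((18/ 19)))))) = -605.98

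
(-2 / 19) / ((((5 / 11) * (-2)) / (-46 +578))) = 308 / 5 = 61.60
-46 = -46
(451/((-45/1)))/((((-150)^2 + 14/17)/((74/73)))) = -25789/57116295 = -0.00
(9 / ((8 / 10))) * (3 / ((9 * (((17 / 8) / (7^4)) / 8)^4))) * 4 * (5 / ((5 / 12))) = 100360089806255821946880 / 83521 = 1201615040603630487.50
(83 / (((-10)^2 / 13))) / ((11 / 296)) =79846 / 275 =290.35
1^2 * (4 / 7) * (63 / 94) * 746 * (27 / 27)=13428 / 47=285.70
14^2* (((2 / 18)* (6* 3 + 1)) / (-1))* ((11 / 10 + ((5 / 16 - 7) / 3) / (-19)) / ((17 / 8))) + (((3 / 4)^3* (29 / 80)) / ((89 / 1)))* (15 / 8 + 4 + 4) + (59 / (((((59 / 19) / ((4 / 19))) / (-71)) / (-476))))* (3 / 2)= 338899759299499 / 1673256960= 202538.98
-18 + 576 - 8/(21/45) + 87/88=333777/616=541.85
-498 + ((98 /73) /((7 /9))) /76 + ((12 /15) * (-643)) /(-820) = -1414140043 /2843350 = -497.35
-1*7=-7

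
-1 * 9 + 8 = -1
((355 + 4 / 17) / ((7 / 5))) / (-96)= -10065 / 3808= -2.64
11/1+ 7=18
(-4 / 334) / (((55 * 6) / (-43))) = 43 / 27555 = 0.00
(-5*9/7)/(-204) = 15/476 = 0.03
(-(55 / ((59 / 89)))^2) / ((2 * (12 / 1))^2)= -23961025 / 2005056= -11.95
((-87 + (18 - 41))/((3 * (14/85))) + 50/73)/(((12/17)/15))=-28919125/6132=-4716.10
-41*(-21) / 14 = 123 / 2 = 61.50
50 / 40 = 1.25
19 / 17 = 1.12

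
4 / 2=2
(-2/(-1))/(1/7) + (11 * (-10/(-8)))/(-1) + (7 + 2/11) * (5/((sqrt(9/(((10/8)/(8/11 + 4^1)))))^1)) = 1/4 + 395 * sqrt(715)/1716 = 6.41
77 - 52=25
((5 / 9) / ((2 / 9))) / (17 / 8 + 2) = 20 / 33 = 0.61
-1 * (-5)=5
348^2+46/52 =3148727/26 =121104.88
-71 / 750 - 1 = -821 / 750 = -1.09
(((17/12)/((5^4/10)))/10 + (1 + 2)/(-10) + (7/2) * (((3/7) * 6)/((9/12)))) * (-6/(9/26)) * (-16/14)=9127768/39375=231.82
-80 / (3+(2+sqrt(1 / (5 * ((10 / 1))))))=-20000 / 1249+400 * sqrt(2) / 1249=-15.56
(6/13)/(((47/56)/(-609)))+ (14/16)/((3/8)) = -609595/1833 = -332.57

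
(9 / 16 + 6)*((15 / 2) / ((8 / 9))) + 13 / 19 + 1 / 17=4639965 / 82688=56.11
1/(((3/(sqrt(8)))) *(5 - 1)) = sqrt(2)/6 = 0.24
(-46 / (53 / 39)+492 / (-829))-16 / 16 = -1557239 / 43937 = -35.44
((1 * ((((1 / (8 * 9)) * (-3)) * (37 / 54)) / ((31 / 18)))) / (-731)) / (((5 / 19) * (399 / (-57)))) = -703 / 57105720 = -0.00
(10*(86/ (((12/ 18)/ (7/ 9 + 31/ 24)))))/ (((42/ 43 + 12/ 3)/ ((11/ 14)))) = 15152555/ 35952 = 421.47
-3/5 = -0.60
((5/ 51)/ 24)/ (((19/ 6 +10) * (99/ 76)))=95/ 398871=0.00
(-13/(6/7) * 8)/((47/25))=-9100/141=-64.54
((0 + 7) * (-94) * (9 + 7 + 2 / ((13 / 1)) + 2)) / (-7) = 22184 / 13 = 1706.46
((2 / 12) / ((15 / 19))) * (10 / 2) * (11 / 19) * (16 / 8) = 11 / 9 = 1.22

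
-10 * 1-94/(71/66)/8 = -2971/142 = -20.92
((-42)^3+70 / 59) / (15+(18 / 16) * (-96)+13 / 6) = 26226732 / 32155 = 815.63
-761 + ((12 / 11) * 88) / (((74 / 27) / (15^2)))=263443 / 37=7120.08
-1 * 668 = -668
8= 8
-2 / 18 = -1 / 9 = -0.11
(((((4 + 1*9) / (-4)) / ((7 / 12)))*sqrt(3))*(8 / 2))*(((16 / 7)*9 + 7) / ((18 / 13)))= -65234*sqrt(3) / 147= -768.63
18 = 18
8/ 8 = 1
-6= -6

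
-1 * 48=-48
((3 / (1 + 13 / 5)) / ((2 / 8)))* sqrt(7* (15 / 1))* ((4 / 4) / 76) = 5* sqrt(105) / 114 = 0.45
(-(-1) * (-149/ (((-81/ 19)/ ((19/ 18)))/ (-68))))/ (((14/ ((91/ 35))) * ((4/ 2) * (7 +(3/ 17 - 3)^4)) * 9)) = -992844946249/ 2706507044010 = -0.37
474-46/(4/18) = 267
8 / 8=1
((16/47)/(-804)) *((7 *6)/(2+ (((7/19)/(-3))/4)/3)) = -38304/4285789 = -0.01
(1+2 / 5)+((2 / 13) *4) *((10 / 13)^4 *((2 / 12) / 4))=7847153 / 5569395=1.41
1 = 1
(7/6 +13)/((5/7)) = 119/6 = 19.83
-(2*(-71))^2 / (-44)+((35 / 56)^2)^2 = 20654811 / 45056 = 458.43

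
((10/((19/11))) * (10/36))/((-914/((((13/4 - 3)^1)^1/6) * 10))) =-1375/1875528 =-0.00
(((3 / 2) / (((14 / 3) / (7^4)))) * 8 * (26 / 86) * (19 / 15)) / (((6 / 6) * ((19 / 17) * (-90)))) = -23.50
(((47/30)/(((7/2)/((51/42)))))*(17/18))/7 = 13583/185220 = 0.07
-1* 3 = -3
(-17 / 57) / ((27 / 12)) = -68 / 513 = -0.13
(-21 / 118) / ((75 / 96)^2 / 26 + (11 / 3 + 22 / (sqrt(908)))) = -56110911187968 / 1117920839029177 + 736836452352 * sqrt(227) / 1117920839029177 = -0.04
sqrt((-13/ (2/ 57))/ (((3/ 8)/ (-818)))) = 2 * sqrt(202046) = 898.99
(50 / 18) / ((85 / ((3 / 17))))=5 / 867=0.01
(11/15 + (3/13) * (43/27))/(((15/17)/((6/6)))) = 10948/8775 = 1.25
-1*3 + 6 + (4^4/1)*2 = 515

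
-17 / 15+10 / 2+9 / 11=773 / 165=4.68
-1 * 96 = -96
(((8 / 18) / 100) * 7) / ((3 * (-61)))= -7 / 41175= -0.00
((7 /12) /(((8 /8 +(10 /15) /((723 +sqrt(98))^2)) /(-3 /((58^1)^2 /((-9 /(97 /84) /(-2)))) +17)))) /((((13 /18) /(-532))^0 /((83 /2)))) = 166408017459* sqrt(2) /16370637507322084 +26943254356508902703 /65482550029288336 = 411.46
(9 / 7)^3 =729 / 343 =2.13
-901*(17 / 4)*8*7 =-214438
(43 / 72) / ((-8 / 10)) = -215 / 288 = -0.75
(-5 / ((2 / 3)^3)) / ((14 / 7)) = -135 / 16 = -8.44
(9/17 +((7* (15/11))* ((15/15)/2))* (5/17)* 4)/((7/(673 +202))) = 143625/187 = 768.05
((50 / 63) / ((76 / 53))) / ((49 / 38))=1325 / 3087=0.43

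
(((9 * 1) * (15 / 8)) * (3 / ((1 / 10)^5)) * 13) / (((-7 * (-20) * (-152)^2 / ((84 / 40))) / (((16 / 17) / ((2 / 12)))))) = 5923125 / 24548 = 241.29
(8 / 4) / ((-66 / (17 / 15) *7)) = -17 / 3465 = -0.00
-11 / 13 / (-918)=11 / 11934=0.00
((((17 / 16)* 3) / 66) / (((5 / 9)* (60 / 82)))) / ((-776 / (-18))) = 18819 / 6828800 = 0.00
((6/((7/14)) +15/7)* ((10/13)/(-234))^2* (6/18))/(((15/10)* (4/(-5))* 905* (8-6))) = -275/11724518988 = -0.00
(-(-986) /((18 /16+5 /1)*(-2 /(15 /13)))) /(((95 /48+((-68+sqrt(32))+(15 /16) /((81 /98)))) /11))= 28575866880*sqrt(2) /29218252973+463547525760 /29218252973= 17.25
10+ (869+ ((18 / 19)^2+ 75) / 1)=344718 / 361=954.90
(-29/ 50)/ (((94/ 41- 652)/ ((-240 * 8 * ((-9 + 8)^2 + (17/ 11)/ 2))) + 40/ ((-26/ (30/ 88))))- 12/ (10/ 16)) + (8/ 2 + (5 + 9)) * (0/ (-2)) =24483888/ 824583125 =0.03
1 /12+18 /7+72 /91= 3763 /1092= 3.45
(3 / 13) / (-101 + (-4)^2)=-3 / 1105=-0.00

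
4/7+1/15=67/105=0.64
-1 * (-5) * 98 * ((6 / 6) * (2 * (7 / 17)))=6860 / 17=403.53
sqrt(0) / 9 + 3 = 3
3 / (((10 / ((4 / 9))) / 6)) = 0.80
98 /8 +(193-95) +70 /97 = 43057 /388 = 110.97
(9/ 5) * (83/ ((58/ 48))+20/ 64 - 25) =79.20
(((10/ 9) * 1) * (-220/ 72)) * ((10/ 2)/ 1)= -1375/ 81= -16.98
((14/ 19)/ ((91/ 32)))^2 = 4096/ 61009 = 0.07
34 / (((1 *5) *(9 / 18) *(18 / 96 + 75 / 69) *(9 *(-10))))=-12512 / 105525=-0.12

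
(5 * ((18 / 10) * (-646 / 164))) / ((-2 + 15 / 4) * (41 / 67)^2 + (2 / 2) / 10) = -7676190 / 163549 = -46.94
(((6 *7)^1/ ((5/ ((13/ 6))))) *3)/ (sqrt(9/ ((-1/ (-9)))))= 91/ 15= 6.07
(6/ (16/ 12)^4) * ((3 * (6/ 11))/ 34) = 2187/ 23936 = 0.09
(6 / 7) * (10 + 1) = 9.43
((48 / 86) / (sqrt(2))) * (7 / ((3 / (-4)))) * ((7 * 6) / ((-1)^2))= -4704 * sqrt(2) / 43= -154.71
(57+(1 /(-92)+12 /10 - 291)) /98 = -15299 /6440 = -2.38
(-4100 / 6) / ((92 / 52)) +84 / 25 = -660454 / 1725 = -382.87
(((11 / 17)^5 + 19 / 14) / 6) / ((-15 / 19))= -185135981 / 596339940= -0.31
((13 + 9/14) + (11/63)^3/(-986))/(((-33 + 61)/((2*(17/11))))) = 840898798/558354951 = 1.51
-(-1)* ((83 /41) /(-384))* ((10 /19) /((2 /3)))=-415 /99712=-0.00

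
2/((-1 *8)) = -0.25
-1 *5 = -5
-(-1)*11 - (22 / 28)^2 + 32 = 8307 / 196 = 42.38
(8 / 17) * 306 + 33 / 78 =3755 / 26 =144.42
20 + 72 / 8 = 29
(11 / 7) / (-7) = -11 / 49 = -0.22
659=659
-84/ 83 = -1.01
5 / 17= 0.29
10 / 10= 1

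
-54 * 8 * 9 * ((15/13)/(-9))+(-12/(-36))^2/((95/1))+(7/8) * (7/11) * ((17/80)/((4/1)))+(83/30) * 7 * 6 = 38479540591/62599680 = 614.69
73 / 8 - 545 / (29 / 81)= -351043 / 232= -1513.12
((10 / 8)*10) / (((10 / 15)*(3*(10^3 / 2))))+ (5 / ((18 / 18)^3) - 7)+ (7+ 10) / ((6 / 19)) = 12443 / 240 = 51.85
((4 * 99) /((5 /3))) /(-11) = -108 /5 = -21.60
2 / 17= 0.12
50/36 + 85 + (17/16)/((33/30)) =87.35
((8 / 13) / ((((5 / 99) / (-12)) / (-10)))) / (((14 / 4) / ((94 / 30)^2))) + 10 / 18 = 83988719 / 20475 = 4102.01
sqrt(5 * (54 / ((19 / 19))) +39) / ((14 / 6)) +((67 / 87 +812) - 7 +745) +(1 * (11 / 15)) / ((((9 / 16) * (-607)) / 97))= 3 * sqrt(309) / 7 +3684762767 / 2376405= 1558.10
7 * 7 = 49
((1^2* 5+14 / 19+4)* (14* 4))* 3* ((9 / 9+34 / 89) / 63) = 60680 / 1691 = 35.88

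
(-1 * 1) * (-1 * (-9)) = -9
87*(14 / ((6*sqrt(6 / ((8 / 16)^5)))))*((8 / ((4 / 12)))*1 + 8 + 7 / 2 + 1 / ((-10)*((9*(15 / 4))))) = 9727963*sqrt(3) / 32400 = 520.04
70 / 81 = 0.86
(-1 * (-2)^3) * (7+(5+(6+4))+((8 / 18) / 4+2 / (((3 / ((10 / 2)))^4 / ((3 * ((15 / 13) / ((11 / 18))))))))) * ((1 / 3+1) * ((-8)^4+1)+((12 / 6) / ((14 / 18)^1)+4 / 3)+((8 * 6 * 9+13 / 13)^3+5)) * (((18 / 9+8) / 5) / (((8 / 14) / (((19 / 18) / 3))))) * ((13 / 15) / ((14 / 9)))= 48807380470.58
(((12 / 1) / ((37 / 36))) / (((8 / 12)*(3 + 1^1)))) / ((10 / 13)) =1053 / 185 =5.69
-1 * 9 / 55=-9 / 55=-0.16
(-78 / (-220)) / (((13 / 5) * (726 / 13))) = 0.00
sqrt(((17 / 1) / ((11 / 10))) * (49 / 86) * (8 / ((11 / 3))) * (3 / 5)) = 3.40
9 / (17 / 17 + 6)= 9 / 7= 1.29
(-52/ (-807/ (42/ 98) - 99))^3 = 17576/ 973242271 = 0.00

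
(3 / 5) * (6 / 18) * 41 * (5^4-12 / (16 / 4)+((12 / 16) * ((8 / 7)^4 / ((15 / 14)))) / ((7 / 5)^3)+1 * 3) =603370965 / 117649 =5128.57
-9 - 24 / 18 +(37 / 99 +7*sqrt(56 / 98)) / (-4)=-4129 / 396 - sqrt(7) / 2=-11.75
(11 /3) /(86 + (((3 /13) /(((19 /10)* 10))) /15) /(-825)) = 3735875 /87623249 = 0.04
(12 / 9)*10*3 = 40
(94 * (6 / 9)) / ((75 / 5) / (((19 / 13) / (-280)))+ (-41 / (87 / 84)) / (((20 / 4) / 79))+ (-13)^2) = -517940 / 27523659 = -0.02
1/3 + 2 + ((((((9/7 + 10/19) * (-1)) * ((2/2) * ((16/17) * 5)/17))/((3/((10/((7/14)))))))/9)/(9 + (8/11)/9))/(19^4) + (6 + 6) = 64546213567463/4503224301023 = 14.33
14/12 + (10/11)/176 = 3403/2904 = 1.17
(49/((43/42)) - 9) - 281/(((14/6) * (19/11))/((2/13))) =2091681/74347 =28.13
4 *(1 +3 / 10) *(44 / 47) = 1144 / 235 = 4.87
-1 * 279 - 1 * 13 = -292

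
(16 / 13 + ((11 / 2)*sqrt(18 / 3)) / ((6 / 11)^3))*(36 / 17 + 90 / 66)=10416 / 2431 + 288827*sqrt(6) / 2448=293.29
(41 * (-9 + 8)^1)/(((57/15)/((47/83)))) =-6.11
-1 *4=-4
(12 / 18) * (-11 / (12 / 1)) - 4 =-83 / 18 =-4.61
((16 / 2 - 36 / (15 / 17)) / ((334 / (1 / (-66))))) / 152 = 41 / 4188360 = 0.00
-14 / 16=-7 / 8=-0.88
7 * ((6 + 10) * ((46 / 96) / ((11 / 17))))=2737 / 33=82.94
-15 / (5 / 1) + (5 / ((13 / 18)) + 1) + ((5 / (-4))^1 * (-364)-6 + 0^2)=5901 / 13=453.92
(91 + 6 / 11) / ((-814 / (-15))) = 15105 / 8954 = 1.69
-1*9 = -9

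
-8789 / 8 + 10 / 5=-8773 / 8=-1096.62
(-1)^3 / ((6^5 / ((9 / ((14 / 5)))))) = -5 / 12096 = -0.00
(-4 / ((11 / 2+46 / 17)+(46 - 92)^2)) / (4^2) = -17 / 144446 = -0.00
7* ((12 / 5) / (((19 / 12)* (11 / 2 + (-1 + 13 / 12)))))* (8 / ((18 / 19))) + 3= 6381 / 335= 19.05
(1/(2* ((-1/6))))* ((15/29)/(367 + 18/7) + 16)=-3601419/75023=-48.00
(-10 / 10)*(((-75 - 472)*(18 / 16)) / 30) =1641 / 80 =20.51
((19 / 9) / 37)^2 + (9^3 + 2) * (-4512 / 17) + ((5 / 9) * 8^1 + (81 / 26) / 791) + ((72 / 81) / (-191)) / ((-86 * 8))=-1816927956467893037 / 9365050544031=-194011.55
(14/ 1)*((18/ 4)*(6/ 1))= 378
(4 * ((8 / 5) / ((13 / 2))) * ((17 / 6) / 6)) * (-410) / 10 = -11152 / 585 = -19.06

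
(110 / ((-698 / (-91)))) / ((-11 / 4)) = -5.21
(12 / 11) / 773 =12 / 8503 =0.00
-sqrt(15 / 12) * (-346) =386.84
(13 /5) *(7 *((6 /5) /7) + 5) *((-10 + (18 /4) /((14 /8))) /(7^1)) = -20956 /1225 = -17.11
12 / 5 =2.40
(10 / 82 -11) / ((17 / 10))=-6.40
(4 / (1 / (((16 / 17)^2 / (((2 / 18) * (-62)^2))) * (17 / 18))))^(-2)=266897569 / 16384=16290.13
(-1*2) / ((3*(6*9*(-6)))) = 1 / 486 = 0.00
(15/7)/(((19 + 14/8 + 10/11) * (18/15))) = 550/6671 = 0.08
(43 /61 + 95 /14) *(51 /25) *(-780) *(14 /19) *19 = -50894532 /305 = -166867.32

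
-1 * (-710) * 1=710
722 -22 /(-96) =722.23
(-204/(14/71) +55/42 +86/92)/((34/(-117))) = 9722973/2737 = 3552.42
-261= -261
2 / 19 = 0.11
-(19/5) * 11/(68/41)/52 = -8569/17680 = -0.48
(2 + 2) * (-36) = -144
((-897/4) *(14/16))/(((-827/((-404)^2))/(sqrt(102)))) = 64052079 *sqrt(102)/1654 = 391109.00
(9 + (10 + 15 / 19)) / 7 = 376 / 133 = 2.83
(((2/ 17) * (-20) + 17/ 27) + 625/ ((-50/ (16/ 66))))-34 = -38.75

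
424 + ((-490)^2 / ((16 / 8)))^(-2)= 6110689060001 / 14412002500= 424.00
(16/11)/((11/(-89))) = -1424/121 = -11.77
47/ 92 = 0.51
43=43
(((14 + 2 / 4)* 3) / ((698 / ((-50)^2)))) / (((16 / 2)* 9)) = 18125 / 8376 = 2.16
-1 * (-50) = 50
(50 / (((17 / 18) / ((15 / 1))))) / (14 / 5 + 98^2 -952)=33750 / 367829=0.09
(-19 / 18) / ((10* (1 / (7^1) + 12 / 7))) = -0.06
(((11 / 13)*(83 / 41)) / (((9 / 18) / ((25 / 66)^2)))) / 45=10375 / 949806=0.01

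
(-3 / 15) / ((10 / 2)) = -1 / 25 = -0.04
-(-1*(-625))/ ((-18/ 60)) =6250/ 3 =2083.33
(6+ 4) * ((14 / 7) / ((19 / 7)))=140 / 19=7.37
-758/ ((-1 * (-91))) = -8.33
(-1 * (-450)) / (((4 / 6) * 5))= 135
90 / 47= 1.91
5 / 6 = 0.83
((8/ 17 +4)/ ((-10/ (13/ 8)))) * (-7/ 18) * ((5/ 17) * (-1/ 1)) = -1729/ 20808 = -0.08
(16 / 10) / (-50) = -4 / 125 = -0.03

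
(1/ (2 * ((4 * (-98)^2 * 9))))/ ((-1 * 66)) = -1/ 45638208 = -0.00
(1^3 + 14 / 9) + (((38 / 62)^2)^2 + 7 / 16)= 416803775 / 132987024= 3.13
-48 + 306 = 258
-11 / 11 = -1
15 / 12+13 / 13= 9 / 4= 2.25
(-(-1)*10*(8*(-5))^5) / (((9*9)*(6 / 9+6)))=-51200000 / 27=-1896296.30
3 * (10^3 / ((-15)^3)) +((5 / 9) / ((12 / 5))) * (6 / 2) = -7 / 36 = -0.19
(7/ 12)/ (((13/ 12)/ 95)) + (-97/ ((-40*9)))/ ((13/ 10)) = 1849/ 36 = 51.36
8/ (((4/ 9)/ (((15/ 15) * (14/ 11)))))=252/ 11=22.91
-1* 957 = -957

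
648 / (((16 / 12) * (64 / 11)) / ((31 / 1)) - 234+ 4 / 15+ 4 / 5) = -1657260 / 595087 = -2.78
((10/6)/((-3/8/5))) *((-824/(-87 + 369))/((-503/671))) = -55290400/638307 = -86.62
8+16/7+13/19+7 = 2390/133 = 17.97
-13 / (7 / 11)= -143 / 7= -20.43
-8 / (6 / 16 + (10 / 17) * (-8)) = 1088 / 589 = 1.85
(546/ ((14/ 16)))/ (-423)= -208/ 141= -1.48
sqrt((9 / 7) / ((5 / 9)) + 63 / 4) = 3 * sqrt(9835) / 70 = 4.25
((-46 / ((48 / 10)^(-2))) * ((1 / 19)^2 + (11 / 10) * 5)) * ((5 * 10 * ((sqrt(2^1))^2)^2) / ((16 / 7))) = -184220064 / 361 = -510304.89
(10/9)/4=5/18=0.28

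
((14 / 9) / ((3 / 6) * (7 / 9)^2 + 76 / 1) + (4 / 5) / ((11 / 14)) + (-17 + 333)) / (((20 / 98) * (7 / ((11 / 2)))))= 377195448 / 309025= 1220.60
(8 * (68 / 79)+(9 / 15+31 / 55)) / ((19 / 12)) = 419712 / 82555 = 5.08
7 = 7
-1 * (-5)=5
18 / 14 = 9 / 7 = 1.29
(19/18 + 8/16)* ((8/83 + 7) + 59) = 76804/747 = 102.82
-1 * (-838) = 838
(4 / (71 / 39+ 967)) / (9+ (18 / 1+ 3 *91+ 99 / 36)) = 78 / 5719553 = 0.00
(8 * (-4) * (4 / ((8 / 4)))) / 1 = -64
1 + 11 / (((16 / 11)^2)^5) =1384823298387 / 1099511627776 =1.26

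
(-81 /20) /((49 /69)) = -5589 /980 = -5.70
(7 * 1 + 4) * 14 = 154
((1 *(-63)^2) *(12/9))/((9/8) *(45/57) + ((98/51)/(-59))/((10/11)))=12101957280/1949147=6208.85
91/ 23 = 3.96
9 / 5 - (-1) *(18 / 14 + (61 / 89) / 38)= 367391 / 118370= 3.10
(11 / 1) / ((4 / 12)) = 33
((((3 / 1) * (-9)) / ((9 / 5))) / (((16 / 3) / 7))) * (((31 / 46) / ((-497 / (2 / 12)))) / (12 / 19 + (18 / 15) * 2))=14725 / 10033152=0.00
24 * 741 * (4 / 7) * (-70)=-711360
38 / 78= 19 / 39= 0.49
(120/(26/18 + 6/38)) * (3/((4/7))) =53865/137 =393.18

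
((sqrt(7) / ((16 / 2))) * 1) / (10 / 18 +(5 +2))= 9 * sqrt(7) / 544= 0.04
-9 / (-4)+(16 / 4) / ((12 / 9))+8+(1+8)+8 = 121 / 4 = 30.25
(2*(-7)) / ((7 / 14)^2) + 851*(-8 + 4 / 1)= -3460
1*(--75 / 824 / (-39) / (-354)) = 25 / 3792048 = 0.00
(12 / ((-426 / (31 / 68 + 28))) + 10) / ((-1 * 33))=-22205 / 79662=-0.28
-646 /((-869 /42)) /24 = 1.30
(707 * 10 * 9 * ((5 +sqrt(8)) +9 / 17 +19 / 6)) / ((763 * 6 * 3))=1010 * sqrt(2) / 109 +447935 / 11118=53.39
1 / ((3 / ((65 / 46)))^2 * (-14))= -4225 / 266616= -0.02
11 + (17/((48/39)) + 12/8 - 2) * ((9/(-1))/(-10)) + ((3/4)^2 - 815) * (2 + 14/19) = -6706257/3040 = -2206.01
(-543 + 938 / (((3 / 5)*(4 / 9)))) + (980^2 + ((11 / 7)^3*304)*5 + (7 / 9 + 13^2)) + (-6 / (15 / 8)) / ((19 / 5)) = 113721333305 / 117306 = 969441.74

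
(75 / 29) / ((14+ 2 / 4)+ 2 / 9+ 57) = 1350 / 37439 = 0.04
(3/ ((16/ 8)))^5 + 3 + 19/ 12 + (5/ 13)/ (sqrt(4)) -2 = 12941/ 1248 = 10.37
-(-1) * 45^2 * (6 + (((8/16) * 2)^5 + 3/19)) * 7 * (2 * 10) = 38556000/19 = 2029263.16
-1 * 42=-42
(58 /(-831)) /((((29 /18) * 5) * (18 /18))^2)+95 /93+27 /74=1914584813 /1382077650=1.39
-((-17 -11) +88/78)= 26.87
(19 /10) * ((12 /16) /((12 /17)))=323 /160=2.02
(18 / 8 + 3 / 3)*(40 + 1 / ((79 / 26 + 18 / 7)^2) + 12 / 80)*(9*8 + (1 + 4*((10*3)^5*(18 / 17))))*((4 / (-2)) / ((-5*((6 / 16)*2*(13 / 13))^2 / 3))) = 38108602944031628398 / 1329112275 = 28672222550.97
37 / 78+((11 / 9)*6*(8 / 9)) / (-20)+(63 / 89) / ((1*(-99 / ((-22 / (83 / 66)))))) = 7091867 / 25928370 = 0.27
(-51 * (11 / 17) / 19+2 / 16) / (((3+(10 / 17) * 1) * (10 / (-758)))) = 315707 / 9272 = 34.05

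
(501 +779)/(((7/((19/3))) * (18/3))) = 12160/63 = 193.02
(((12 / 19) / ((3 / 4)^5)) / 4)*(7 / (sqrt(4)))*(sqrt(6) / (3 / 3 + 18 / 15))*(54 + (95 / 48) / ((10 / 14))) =147.20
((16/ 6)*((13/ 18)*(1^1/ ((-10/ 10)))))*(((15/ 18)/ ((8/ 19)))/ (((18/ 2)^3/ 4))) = -1235/ 59049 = -0.02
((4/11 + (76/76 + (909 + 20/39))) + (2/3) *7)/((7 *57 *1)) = 20672/9009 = 2.29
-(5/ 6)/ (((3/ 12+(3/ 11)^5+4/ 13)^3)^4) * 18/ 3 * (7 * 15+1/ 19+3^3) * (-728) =514081299.65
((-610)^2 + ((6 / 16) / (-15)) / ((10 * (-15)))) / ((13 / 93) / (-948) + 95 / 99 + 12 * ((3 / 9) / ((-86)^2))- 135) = -111206277128410211 / 40059367280500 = -2776.04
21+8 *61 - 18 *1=491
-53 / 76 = -0.70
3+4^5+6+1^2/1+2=1036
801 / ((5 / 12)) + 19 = 9707 / 5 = 1941.40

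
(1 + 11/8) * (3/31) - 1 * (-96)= 23865/248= 96.23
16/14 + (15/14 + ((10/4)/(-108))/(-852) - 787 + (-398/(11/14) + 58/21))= -18259623983/14170464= -1288.57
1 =1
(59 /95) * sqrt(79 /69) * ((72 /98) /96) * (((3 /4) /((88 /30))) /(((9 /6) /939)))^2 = 2340969255 * sqrt(5451) /1326578176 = 130.29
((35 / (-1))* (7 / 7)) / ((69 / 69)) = -35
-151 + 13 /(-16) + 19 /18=-21709 /144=-150.76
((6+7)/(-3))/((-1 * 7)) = 13/21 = 0.62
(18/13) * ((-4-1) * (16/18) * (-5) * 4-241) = -2738/13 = -210.62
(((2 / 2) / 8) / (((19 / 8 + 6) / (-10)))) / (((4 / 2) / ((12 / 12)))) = -5 / 67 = -0.07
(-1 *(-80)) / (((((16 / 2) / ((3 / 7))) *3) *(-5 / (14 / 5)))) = -4 / 5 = -0.80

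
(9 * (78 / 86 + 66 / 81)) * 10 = 154.96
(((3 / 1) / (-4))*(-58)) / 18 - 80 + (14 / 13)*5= -11263 / 156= -72.20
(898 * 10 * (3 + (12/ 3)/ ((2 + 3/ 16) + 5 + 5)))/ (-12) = -291401/ 117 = -2490.61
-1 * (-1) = 1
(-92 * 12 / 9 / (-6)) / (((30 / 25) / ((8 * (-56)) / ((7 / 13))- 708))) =-708400 / 27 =-26237.04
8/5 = 1.60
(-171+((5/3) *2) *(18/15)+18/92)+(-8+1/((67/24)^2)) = -36069553/206494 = -174.68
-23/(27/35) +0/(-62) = -805/27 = -29.81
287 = 287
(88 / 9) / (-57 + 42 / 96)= -1408 / 8145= -0.17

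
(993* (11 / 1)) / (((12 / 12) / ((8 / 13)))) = 87384 / 13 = 6721.85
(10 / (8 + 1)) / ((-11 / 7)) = -70 / 99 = -0.71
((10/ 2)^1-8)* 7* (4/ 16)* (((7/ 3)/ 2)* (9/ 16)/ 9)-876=-112177/ 128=-876.38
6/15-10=-48/5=-9.60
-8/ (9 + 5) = -4/ 7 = -0.57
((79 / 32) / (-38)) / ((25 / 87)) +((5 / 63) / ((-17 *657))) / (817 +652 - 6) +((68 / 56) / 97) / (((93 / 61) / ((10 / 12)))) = -1085871352121909 / 4952820371083200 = -0.22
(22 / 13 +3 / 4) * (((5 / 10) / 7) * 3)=381 / 728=0.52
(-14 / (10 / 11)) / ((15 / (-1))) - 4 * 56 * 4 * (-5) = 336077 / 75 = 4481.03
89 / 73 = 1.22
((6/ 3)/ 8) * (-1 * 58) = -29/ 2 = -14.50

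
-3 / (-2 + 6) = -3 / 4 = -0.75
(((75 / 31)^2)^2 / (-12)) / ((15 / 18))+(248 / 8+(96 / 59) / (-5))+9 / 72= 59660783427 / 2179509560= 27.37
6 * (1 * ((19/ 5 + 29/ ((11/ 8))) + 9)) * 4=44736/ 55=813.38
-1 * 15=-15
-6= -6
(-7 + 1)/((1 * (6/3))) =-3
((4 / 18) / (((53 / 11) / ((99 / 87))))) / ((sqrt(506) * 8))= 11 * sqrt(506) / 848424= 0.00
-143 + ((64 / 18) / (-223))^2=-576009983 / 4028049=-143.00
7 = 7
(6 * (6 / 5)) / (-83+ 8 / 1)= -12 / 125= -0.10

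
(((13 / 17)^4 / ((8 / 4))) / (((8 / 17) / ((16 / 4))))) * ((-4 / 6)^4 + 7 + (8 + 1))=9368008 / 397953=23.54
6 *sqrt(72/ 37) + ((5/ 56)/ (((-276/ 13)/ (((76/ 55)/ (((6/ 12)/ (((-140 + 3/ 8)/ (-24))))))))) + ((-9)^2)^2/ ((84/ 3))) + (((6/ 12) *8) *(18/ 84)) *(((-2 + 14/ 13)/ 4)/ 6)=36 *sqrt(74)/ 37 + 12424242881/ 53044992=242.59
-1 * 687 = -687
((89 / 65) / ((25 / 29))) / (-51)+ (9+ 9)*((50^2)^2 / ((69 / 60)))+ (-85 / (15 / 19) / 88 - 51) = 5469747078286977 / 55913000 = 97826034.70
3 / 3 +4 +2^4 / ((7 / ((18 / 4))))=107 / 7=15.29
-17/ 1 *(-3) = 51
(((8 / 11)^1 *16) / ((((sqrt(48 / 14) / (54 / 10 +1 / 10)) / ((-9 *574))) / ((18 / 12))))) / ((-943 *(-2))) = -142.01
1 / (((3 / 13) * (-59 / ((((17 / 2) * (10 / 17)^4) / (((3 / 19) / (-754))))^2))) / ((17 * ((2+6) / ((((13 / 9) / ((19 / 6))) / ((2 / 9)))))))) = -779890248800000000 / 6785496603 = -114934881.62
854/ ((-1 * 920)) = -427/ 460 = -0.93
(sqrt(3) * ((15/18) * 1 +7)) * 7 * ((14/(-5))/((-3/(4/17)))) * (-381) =-1169924 * sqrt(3)/255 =-7946.54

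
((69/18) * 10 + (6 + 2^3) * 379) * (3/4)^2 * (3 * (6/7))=432891/56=7730.20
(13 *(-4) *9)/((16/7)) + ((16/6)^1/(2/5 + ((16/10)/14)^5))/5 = -25642437359/126058644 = -203.42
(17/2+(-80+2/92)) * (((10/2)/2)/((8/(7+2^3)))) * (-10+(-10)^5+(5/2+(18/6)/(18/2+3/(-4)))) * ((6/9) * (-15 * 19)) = -280125424125/44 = -6366486911.93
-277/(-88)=277/88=3.15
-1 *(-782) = 782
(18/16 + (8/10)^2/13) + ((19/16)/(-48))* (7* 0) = 3053/2600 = 1.17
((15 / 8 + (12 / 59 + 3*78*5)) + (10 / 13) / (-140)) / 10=10068575 / 85904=117.21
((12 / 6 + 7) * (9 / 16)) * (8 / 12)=27 / 8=3.38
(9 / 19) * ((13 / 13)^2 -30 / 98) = 0.33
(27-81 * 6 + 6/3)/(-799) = 457/799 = 0.57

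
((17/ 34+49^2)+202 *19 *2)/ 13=20155/ 26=775.19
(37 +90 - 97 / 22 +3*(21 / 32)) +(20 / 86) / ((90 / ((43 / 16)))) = 394627 / 3168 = 124.57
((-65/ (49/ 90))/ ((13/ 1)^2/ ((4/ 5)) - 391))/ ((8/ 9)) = 26325/ 35231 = 0.75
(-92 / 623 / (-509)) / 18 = 46 / 2853963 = 0.00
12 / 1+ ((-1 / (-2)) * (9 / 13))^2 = 8193 / 676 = 12.12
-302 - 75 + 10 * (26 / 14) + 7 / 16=-40095 / 112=-357.99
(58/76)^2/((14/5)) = 4205/20216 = 0.21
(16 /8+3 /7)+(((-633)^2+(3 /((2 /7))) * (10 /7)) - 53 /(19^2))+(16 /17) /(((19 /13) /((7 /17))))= 292637193334 /730303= 400706.55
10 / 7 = 1.43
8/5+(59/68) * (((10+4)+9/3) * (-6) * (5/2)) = -4393/20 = -219.65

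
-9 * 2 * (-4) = 72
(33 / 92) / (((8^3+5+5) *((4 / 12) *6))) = 11 / 32016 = 0.00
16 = 16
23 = 23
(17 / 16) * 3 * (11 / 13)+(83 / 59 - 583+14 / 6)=-21226735 / 36816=-576.56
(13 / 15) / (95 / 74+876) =962 / 973785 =0.00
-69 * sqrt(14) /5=-51.63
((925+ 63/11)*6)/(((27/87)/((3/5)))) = 593804/55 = 10796.44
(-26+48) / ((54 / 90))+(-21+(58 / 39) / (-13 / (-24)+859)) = 12605711 / 804531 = 15.67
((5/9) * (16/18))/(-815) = -8/13203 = -0.00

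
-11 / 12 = -0.92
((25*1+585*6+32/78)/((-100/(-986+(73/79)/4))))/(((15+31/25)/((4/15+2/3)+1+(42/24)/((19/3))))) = 108191919415217/22816160640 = 4741.90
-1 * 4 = -4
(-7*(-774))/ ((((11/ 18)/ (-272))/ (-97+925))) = -21963965184/ 11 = -1996724107.64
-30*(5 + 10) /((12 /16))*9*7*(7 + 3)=-378000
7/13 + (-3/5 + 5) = 321/65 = 4.94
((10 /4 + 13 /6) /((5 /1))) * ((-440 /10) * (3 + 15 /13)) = -11088 /65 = -170.58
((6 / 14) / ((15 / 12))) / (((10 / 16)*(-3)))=-32 / 175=-0.18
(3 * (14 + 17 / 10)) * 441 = 207711 / 10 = 20771.10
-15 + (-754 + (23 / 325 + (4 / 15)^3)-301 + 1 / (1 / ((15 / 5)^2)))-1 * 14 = -47161688 / 43875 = -1074.91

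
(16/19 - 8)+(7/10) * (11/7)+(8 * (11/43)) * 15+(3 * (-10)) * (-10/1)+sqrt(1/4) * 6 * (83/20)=5508047/16340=337.09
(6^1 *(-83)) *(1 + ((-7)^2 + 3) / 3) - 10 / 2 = -9135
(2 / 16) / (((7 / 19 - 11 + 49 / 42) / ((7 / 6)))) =-133 / 8632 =-0.02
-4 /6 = -2 /3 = -0.67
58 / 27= 2.15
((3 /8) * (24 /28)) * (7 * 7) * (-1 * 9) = -567 /4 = -141.75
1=1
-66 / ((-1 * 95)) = 66 / 95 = 0.69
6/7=0.86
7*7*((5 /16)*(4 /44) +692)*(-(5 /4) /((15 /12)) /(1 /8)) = -5968053 /22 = -271275.14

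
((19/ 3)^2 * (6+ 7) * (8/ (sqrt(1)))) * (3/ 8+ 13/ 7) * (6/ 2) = 586625/ 21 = 27934.52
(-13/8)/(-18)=13/144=0.09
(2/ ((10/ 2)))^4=16/ 625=0.03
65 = 65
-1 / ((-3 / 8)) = 2.67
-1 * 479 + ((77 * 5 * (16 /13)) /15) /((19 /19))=-17449 /39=-447.41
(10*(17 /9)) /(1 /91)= 15470 /9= 1718.89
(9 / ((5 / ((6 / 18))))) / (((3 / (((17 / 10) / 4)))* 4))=17 / 800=0.02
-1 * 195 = -195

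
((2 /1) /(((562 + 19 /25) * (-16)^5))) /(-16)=25 /118019325952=0.00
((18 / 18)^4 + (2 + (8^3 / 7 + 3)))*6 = 3324 / 7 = 474.86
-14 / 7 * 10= -20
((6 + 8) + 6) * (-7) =-140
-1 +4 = 3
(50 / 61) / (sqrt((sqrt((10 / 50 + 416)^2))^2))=250 / 126941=0.00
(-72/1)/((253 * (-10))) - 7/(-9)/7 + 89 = 1014854/11385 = 89.14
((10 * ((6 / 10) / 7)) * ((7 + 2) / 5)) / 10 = 27 / 175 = 0.15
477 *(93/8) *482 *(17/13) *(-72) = -3271446306/13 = -251649715.85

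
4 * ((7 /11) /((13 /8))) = 1.57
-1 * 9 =-9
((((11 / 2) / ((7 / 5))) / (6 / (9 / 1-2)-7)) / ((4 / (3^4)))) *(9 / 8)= -40095 / 2752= -14.57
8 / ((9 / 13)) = 104 / 9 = 11.56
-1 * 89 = -89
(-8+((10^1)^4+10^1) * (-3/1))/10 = -15019/5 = -3003.80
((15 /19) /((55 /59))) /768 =59 /53504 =0.00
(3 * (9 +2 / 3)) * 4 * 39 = 4524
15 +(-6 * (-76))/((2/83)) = 18939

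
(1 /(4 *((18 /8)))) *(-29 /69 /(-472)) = 29 /293112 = 0.00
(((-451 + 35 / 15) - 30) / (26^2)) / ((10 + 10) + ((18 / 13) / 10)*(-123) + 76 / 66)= -0.17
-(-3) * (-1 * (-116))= 348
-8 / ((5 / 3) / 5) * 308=-7392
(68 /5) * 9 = 612 /5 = 122.40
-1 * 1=-1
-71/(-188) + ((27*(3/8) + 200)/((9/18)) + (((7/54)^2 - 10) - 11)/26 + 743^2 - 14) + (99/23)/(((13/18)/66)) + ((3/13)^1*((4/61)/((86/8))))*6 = 118847687711172847/214973462808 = 552848.18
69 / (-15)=-23 / 5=-4.60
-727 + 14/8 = -2901/4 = -725.25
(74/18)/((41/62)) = 2294/369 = 6.22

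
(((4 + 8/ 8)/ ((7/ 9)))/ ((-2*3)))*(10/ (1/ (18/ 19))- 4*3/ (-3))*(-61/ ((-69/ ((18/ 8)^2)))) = -64.61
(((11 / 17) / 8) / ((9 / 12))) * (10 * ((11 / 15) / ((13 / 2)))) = 242 / 1989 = 0.12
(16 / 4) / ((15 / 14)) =56 / 15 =3.73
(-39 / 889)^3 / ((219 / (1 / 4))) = -19773 / 205157847748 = -0.00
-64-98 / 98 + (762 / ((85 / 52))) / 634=-1731613 / 26945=-64.26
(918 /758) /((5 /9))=4131 /1895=2.18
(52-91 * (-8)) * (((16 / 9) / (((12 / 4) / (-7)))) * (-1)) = 29120 / 9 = 3235.56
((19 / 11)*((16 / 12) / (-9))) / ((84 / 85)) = -1615 / 6237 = -0.26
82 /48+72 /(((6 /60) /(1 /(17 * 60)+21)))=6169945 /408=15122.41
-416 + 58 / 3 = -1190 / 3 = -396.67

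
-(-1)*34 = 34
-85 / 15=-17 / 3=-5.67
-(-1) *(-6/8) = -3/4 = -0.75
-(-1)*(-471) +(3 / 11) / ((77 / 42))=-56973 / 121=-470.85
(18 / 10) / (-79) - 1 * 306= -120879 / 395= -306.02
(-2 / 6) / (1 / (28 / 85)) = -0.11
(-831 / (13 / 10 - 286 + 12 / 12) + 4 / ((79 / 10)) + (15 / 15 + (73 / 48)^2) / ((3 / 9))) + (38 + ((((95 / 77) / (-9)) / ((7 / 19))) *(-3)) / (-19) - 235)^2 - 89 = 5814217427100366617 / 150019057343232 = 38756.53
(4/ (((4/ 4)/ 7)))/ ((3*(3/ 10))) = 280/ 9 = 31.11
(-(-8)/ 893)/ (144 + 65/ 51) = 408/ 6616237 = 0.00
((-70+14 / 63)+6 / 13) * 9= -623.85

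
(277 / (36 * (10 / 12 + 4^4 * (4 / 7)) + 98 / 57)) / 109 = 110523 / 230415536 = 0.00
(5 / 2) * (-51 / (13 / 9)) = -2295 / 26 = -88.27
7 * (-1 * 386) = -2702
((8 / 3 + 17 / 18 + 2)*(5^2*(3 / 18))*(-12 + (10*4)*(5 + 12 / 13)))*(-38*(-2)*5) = 701394500 / 351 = 1998274.93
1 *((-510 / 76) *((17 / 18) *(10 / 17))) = -425 / 114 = -3.73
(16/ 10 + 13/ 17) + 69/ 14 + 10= 20579/ 1190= 17.29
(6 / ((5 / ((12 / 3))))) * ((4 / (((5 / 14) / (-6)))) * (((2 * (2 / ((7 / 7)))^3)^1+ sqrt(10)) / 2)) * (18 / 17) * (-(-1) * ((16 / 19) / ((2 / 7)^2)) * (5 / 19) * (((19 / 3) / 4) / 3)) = -4688.36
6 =6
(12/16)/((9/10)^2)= 25/27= 0.93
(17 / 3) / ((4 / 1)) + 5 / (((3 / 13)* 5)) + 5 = 43 / 4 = 10.75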